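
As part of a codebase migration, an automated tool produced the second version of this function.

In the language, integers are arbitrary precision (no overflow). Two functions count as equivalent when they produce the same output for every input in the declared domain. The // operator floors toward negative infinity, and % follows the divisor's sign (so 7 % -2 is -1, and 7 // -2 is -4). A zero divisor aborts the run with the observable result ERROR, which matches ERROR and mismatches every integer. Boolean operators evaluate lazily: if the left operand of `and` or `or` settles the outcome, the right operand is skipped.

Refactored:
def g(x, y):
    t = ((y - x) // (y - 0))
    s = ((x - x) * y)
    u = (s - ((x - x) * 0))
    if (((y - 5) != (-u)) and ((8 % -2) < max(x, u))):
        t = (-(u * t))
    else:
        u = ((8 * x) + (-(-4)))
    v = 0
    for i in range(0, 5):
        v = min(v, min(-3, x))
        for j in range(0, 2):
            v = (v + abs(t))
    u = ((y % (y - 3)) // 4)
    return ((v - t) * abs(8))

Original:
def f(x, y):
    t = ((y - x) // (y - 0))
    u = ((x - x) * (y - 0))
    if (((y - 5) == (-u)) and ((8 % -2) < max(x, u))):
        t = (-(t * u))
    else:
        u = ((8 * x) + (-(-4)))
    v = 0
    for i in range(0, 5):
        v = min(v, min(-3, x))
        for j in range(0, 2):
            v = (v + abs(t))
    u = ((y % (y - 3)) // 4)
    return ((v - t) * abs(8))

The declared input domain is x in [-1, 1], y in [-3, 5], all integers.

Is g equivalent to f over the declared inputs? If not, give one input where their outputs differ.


These are not equivalent — on x=1, y=-3 the outputs split (-16 vs -24).
f: t := 1 | u := 0 | (((y - 5) == (-u)) and ((8 % -2) < max(x, u))): false | u := 12 | v := 0 | iter i=0: | v := -3 | iter j=0: | v := -2 | iter j=1: | v := -1 | iter i=1: | v := -3 | iter j=0: | v := -2 | iter j=1: | v := -1 | iter i=2: | v := -3 | iter j=0: | v := -2 | iter j=1: | v := -1 | iter i=3: | v := -3 | iter j=0: | v := -2 | iter j=1: | v := -1 | iter i=4: | v := -3 | iter j=0: | v := -2 | iter j=1: | v := -1 | u := -1 | result -16
g: t := 1 | s := 0 | u := 0 | (((y - 5) != (-u)) and ((8 % -2) < max(x, u))): true | t := 0 | v := 0 | iter i=0: | v := -3 | iter j=0: | v := -3 | iter j=1: | v := -3 | iter i=1: | v := -3 | iter j=0: | v := -3 | iter j=1: | v := -3 | iter i=2: | v := -3 | iter j=0: | v := -3 | iter j=1: | v := -3 | iter i=3: | v := -3 | iter j=0: | v := -3 | iter j=1: | v := -3 | iter i=4: | v := -3 | iter j=0: | v := -3 | iter j=1: | v := -3 | u := -1 | result -24
verdict: not equivalent; witness: x=1, y=-3


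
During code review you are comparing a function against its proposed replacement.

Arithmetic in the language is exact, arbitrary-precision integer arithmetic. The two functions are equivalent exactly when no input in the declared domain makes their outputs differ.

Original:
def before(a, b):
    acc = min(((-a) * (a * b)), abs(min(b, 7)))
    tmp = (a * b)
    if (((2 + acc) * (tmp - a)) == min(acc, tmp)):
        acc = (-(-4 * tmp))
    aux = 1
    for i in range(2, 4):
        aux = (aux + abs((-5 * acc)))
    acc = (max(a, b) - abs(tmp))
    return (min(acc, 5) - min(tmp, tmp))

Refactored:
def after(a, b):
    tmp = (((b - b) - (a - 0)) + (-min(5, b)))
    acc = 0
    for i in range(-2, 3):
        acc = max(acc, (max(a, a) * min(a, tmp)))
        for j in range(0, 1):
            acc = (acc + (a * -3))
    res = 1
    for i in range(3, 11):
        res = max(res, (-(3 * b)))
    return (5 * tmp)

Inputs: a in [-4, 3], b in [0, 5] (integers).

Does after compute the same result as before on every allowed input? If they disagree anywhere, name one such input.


Input a=-4, b=0: 0 from before versus 20 from after.
verdict: not equivalent; witness: a=-4, b=0


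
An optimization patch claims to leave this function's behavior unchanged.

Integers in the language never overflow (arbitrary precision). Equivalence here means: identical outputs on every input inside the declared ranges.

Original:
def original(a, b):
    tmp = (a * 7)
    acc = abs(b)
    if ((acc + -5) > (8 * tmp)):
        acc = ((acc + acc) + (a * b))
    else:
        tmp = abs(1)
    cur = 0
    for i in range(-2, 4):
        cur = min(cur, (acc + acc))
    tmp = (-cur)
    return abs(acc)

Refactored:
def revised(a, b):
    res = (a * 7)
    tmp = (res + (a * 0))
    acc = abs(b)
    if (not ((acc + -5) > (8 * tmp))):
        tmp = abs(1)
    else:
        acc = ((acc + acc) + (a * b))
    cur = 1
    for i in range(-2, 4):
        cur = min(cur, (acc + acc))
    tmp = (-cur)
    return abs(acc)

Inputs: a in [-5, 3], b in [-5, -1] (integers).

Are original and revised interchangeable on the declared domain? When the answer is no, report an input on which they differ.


Equivalent. The one real change (`0` became `1`) has no effect anywhere in the declared ranges.
Sweeping the whole domain (45 inputs) finds no disagreement.
Spot check at a=-1, b=-1 — original: tmp := -7 | acc := 1 | ((acc + -5) > (8 * tmp)): true | acc := 3 | cur := 0 | iter i=-2: | cur := 0 | iter i=-1: | cur := 0 | iter i=0: | cur := 0 | iter i=1: | cur := 0 | iter i=2: | cur := 0 | iter i=3: | cur := 0 | tmp := 0 | result 3. revised: res := -7 | tmp := -7 | acc := 1 | (not ((acc + -5) > (8 * tmp))): false | acc := 3 | cur := 1 | iter i=-2: | cur := 1 | iter i=-1: | cur := 1 | iter i=0: | cur := 1 | iter i=1: | cur := 1 | iter i=2: | cur := 1 | iter i=3: | cur := 1 | tmp := -1 | result 3. Both give 3.
verdict: equivalent


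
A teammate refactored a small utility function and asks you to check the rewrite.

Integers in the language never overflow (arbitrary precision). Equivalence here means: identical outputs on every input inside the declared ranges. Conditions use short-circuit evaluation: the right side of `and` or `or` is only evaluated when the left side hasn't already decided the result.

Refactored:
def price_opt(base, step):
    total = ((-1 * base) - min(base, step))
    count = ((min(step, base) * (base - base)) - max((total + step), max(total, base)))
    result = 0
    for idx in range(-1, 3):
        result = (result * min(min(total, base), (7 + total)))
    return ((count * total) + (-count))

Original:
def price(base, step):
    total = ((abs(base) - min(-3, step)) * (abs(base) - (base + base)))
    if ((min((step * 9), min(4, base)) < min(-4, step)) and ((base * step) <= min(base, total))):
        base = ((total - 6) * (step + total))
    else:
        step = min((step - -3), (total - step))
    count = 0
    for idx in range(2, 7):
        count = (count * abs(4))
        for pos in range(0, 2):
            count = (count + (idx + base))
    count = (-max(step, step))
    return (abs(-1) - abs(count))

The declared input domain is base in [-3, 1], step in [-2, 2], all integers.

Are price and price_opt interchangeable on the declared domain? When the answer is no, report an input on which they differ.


At base=-3, step=-2: price gives 0, price_opt gives -30.
verdict: not equivalent; witness: base=-3, step=-2


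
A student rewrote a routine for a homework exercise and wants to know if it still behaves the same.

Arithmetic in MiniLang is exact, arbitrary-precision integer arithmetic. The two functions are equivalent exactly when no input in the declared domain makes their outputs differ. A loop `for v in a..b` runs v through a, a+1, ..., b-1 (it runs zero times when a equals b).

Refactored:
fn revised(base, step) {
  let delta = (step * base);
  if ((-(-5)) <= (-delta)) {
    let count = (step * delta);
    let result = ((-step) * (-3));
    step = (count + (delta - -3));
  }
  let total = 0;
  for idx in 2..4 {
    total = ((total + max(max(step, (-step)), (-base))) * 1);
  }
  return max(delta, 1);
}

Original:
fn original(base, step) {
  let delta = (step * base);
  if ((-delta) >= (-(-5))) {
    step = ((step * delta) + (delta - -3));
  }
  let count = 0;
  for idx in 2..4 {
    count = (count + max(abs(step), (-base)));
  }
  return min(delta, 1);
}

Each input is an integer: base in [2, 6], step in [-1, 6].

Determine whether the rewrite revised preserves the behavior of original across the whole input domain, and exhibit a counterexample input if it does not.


The rewrite breaks on base=2, step=-1, where the results are -2 and 1.
original: delta becomes -2; next ((-delta) >= (-(-5))) evaluates to false; next count becomes 0; next at idx=2:; next count becomes 1; next at idx=3:; next count becomes 2; next final value -2
revised: delta becomes -2; next ((-(-5)) <= (-delta)) evaluates to false; next total becomes 0; next at idx=2:; next total becomes 1; next at idx=3:; next total becomes 2; next final value 1
verdict: not equivalent; witness: base=2, step=-1


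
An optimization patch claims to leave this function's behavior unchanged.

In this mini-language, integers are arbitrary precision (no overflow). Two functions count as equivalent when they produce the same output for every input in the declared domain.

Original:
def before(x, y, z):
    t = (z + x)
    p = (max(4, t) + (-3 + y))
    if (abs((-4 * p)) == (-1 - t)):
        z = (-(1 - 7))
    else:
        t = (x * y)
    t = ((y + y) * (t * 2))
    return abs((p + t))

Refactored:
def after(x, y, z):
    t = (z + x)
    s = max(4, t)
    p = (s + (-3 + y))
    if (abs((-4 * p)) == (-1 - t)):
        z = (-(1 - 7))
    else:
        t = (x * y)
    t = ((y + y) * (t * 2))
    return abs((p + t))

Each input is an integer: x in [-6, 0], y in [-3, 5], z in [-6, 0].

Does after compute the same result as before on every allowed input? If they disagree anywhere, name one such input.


Equivalent — the differences include local variable names differ, statement counts differ, yet no declared input distinguishes the two.
Tracing x=-5, y=5, z=-1: before: t=-6, then p=6, then (abs((-4 * p)) == (-1 - t)) is false, then t=-25, then t=-500, then returns 494 | after: t=-6, then s=4, then p=6, then (abs((-4 * p)) == (-1 - t)) is false, then t=-25, then t=-500, then returns 494 — matching result 494.
Sweeping the whole domain (441 inputs) finds no disagreement.
verdict: equivalent


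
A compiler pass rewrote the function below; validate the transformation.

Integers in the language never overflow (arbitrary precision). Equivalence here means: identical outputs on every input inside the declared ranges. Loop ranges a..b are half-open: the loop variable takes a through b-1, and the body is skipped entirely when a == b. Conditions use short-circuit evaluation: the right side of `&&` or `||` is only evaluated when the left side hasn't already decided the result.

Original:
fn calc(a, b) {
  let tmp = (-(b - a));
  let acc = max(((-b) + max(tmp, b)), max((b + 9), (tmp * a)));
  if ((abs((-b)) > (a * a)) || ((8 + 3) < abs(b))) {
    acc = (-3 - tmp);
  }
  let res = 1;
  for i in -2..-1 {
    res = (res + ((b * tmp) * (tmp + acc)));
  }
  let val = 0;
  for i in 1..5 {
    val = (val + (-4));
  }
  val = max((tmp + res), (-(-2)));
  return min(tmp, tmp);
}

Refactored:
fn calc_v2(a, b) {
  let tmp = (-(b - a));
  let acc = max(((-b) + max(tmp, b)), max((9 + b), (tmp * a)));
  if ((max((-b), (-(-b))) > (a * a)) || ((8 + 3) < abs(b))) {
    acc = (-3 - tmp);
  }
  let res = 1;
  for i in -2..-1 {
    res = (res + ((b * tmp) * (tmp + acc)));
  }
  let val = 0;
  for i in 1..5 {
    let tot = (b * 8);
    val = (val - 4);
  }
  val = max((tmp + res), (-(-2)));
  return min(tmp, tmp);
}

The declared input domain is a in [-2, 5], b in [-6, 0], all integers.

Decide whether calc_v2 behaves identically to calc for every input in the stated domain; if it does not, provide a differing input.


Reading the diff, among the changes: arithmetic usage differs; and statement counts differ; and local variable names differ; and constant usage differs; and min/max/abs usage differs.
Tracing a=4, b=-3: calc: tmp := 7 | acc := 28 | ((abs((-b)) > (a * a)) || ((8 + 3) < abs(b))): false | res := 1 | iter i=-2: | res := -734 | val := 0 | iter i=1: | val := -4 | iter i=2: | val := -8 | iter i=3: | val := -12 | iter i=4: | val := -16 | val := 2 | result 7 | calc_v2: tmp := 7 | acc := 28 | ((max((-b), (-(-b))) > (a * a)) || ((8 + 3) < abs(b))): false | res := 1 | iter i=-2: | res := -734 | val := 0 | iter i=1: | tot := -24 | val := -4 | iter i=2: | tot := -24 | val := -8 | iter i=3: | tot := -24 | val := -12 | iter i=4: | tot := -24 | val := -16 | val := 2 | result 7 — matching result 7.
Every one of the 56 inputs gives matching results.
verdict: equivalent


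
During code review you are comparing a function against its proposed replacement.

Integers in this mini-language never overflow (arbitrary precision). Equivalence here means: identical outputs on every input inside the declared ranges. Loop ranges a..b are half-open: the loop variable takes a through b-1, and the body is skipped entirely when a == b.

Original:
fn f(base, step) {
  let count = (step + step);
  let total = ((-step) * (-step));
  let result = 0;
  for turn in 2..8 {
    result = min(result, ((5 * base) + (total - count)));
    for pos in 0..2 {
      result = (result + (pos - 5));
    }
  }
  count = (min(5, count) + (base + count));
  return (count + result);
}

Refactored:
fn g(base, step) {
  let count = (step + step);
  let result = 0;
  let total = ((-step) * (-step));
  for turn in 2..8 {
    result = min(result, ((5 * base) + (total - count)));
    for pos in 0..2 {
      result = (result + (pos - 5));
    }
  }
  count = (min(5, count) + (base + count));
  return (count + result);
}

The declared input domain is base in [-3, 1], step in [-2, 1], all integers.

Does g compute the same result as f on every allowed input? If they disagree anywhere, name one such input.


Changes here: same computation, different form; the full 20-point sweep finds no disagreement.
verdict: equivalent


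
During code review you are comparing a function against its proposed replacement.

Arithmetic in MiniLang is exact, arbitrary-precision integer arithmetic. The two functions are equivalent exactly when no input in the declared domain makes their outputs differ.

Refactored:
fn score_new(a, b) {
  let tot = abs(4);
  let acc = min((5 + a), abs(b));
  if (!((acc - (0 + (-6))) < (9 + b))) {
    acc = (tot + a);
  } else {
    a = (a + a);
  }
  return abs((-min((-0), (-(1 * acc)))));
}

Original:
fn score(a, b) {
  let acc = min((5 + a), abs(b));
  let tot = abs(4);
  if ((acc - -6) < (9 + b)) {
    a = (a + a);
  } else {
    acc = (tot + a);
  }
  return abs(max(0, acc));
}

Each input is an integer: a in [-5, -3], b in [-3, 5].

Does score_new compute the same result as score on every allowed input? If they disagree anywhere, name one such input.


Side by side, the visible changes include: arithmetic usage differs, plus constant usage differs, plus boolean connective usage differs, plus min/max/abs usage differs.
Tracing a=-4, b=3: score: acc becomes 1; next tot becomes 4; next ((acc - -6) < (9 + b)) evaluates to true; next a becomes -8; next final value 1 | score_new: tot becomes 4; next acc becomes 1; next (!((acc - (0 + (-6))) < (9 + b))) evaluates to false; next a becomes -8; next final value 1 — matching result 1.
Sweeping the whole domain (27 inputs) finds no disagreement.
verdict: equivalent


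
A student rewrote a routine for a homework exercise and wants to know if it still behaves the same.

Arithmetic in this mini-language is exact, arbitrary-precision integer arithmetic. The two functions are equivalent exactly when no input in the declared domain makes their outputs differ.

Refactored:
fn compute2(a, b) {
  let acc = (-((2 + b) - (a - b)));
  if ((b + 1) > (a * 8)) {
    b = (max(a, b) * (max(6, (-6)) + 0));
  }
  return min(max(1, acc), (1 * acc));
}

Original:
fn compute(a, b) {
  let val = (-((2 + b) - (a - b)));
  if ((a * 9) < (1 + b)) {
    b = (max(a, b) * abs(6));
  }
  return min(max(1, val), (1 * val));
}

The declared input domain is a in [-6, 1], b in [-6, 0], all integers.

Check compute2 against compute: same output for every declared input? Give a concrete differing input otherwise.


The suspicious edit (`9` became `8`) never changes the result for any input inside the declared domain.
As a probe, take a=0, b=-5: compute runs val := 8 | ((a * 9) < (1 + b)): false | result 8; compute2 runs acc := 8 | ((b + 1) > (a * 8)): false | result 8; both end at 8.
Checked all 56 inputs in the declared domain: the outputs agree on every one.
verdict: equivalent


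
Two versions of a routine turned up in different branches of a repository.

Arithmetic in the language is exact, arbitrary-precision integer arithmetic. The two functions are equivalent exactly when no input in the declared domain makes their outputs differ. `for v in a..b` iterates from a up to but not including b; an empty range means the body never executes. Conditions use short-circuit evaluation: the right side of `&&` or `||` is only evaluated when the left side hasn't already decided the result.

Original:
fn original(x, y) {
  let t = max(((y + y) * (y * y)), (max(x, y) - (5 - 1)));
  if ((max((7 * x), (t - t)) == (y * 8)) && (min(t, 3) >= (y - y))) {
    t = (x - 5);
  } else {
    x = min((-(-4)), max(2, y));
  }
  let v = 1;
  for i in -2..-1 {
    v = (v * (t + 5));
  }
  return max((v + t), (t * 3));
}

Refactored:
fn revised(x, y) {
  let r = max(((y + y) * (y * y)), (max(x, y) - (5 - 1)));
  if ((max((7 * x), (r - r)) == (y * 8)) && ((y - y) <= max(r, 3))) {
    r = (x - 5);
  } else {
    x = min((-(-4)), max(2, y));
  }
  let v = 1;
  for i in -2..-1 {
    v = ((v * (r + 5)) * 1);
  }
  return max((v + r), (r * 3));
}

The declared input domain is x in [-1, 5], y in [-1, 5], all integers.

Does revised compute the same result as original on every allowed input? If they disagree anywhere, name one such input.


The suspicious-looking change has no observable effect anywhere in the declared ranges.
One worked example (x=0, y=2) — original: t := 16 | ((max((7 * x), (t - t)) == (y * 8)) && (min(t, 3) >= (y - y))): false | x := 2 | v := 1 | iter i=-2: | v := 21 | result 48; revised: r := 16 | ((max((7 * x), (r - r)) == (y * 8)) && ((y - y) <= max(r, 3))): false | x := 2 | v := 1 | iter i=-2: | v := 21 | result 48; agreement on 48.
Every one of the 49 inputs gives matching results.
verdict: equivalent


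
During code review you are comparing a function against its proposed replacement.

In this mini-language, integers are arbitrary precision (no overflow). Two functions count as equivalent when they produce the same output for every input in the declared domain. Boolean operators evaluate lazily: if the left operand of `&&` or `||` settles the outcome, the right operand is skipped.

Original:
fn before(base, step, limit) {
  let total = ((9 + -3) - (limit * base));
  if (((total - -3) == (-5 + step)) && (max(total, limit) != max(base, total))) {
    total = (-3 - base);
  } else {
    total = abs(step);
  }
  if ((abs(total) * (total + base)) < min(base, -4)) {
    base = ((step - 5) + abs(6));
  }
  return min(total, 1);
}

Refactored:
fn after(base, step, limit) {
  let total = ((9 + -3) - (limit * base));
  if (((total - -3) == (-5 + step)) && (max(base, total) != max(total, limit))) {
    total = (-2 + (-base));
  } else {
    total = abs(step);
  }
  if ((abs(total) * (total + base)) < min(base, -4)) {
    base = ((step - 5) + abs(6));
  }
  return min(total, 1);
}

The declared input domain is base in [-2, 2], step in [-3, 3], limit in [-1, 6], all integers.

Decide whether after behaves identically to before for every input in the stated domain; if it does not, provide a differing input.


These are not equivalent — on base=2, step=2, limit=6 the outputs split (-5 vs -4).
before: total := -6 | (((total - -3) == (-5 + step)) && (max(total, limit) != max(base, total))): true | total := -5 | ((abs(total) * (total + base)) < min(base, -4)): true | base := 3 | result -5
after: total := -6 | (((total - -3) == (-5 + step)) && (max(base, total) != max(total, limit))): true | total := -4 | ((abs(total) * (total + base)) < min(base, -4)): true | base := 3 | result -4
verdict: not equivalent; witness: base=2, step=2, limit=6


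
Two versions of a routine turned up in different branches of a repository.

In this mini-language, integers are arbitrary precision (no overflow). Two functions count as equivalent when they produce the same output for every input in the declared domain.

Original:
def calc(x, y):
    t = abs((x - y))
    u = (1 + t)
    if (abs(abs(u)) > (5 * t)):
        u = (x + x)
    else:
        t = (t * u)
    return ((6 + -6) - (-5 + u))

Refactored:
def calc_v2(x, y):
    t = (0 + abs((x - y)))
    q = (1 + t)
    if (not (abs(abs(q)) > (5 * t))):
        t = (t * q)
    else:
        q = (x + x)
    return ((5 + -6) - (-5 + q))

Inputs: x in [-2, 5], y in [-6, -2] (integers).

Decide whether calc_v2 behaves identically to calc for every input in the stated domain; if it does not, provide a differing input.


On input x=-2, y=-6, calc returns 0 while calc_v2 returns -1.
verdict: not equivalent; witness: x=-2, y=-6


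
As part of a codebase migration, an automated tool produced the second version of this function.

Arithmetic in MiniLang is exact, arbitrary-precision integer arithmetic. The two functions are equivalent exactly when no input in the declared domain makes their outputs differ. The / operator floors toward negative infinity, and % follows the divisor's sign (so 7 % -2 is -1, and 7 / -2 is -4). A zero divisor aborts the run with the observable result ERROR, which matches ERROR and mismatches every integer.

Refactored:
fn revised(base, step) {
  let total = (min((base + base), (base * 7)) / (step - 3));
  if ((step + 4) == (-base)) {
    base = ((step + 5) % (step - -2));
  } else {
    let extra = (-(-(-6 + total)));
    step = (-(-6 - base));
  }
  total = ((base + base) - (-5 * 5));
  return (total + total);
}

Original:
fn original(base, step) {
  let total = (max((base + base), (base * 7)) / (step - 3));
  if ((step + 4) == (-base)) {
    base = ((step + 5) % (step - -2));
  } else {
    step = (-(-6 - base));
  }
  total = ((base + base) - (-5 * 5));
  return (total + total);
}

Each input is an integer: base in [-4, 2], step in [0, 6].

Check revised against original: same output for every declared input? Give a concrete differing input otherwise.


The edit looks behavioral (`max((base + base), (base * 7))` became `min((base + base), (base * 7))`), but over these ranges it never changes the outcome.
Tracing base=-2, step=5: original: total := -2 | ((step + 4) == (-base)): false | step := 4 | total := 21 | result 42 | revised: total := -7 | ((step + 4) == (-base)): false | extra := -13 | step := 4 | total := 21 | result 42 — matching result 42.
Every one of the 49 inputs gives matching results.
verdict: equivalent


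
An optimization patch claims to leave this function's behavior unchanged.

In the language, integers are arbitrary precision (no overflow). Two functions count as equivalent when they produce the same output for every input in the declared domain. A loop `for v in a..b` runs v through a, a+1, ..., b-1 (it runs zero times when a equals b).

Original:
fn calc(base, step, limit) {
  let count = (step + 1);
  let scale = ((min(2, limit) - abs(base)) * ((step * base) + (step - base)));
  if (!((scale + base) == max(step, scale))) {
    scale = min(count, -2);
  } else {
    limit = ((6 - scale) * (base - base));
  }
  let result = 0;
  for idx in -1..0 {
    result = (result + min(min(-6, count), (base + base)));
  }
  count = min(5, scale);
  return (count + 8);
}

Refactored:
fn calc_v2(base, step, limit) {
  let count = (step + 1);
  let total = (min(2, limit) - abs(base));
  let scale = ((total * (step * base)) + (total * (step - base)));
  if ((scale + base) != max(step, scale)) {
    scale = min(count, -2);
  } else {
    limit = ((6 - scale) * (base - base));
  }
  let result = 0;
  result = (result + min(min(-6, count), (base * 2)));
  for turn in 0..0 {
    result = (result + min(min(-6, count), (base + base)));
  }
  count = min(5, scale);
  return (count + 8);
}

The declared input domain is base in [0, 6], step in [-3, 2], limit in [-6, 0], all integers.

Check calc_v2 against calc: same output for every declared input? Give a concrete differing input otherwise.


The two versions differ — the changes include boolean connective usage differs, plus statement counts differ, plus local variable names differ, plus min/max/abs usage differs, plus constant usage differs, plus comparison usage differs, plus loop structure differs, plus arithmetic usage differs.
Spot check at base=5, step=0, limit=-6 — calc: count = 1; scale = 55; (!((scale + base) == max(step, scale))) -> true; scale = -2; result = 0; [idx=-1]; result = -6; count = -2; return 6. calc_v2: count = 1; total = -11; scale = 55; ((scale + base) != max(step, scale)) -> true; scale = -2; result = 0; result = -6; the turn loop: no iterations; count = -2; return 6. Both give 6.
Checked all 294 inputs in the declared domain: the outputs agree on every one.
verdict: equivalent


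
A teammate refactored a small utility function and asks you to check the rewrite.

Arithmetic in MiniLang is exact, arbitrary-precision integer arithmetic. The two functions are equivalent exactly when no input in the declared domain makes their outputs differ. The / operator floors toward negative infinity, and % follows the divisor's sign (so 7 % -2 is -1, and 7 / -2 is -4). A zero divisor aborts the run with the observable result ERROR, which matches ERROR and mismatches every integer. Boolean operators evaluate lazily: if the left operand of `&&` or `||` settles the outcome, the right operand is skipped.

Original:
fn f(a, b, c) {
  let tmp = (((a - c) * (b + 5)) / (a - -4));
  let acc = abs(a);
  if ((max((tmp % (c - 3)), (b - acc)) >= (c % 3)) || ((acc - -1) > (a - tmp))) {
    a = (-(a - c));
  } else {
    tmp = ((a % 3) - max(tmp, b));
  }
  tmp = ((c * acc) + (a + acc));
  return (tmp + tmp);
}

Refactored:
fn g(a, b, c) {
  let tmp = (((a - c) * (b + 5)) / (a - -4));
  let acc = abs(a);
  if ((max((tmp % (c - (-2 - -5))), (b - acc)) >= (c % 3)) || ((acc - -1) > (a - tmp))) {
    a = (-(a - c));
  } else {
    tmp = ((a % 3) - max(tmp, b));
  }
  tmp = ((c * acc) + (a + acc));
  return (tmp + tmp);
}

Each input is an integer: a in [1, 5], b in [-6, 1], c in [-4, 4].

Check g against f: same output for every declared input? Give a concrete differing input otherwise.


The two are interchangeable: constant usage differs, arithmetic usage differs, and every declared input agrees.
Tracing a=5, b=-2, c=2: f: tmp=1, then acc=5, then ((max((tmp % (c - 3)), (b - acc)) >= (c % 3)) || ((acc - -1) > (a - tmp))) is true, then a=-3, then tmp=12, then returns 24 | g: tmp=1, then acc=5, then ((max((tmp % (c - (-2 - -5))), (b - acc)) >= (c % 3)) || ((acc - -1) > (a - tmp))) is true, then a=-3, then tmp=12, then returns 24 — matching result 24.
Checked all 360 inputs in the declared domain: the outputs agree on every one.
verdict: equivalent


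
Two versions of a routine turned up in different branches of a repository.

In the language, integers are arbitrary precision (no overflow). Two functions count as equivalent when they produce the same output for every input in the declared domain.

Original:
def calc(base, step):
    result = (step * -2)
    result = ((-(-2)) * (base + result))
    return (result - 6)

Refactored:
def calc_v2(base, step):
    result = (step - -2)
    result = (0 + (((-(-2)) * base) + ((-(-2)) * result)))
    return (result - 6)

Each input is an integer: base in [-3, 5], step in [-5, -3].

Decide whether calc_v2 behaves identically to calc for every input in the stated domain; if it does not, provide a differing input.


Take base=-3, step=-5.
calc: result becomes 10; next result becomes 14; next final value 8
calc_v2: result becomes -3; next result becomes -12; next final value -18
8 and -18 differ, so these are not the same function on this domain.
verdict: not equivalent; witness: base=-3, step=-5


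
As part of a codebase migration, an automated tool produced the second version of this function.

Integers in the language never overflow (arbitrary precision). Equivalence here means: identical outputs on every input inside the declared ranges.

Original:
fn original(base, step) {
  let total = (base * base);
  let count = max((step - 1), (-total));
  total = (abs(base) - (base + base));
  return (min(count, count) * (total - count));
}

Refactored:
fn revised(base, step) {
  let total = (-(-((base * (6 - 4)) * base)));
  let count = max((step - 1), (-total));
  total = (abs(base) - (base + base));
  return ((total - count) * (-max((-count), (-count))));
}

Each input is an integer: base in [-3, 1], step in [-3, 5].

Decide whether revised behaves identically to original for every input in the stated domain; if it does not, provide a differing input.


Take base=-1, step=-3.
original: total := 1 | count := -1 | total := 3 | result -4
revised: total := 2 | count := -2 | total := 3 | result -10
-4 vs -10 — the two versions disagree here.
verdict: not equivalent; witness: base=-1, step=-3


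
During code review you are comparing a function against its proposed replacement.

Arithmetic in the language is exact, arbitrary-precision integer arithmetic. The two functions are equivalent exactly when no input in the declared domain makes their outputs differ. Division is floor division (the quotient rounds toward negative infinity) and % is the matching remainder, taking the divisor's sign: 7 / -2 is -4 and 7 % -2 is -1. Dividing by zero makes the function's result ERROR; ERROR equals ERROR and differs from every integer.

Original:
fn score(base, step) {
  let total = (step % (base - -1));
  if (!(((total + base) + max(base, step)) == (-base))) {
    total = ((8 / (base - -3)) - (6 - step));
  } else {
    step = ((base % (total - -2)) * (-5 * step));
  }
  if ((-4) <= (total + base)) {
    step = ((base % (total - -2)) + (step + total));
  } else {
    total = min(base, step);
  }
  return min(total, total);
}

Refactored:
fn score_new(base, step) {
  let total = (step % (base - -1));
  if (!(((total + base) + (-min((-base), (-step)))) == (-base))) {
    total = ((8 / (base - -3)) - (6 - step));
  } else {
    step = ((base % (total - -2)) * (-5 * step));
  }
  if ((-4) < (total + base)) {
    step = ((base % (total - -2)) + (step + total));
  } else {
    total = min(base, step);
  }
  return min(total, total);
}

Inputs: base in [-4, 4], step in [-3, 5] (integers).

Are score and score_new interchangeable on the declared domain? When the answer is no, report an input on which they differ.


At base=1, step=-1: score gives -5, score_new gives -1.
verdict: not equivalent; witness: base=1, step=-1


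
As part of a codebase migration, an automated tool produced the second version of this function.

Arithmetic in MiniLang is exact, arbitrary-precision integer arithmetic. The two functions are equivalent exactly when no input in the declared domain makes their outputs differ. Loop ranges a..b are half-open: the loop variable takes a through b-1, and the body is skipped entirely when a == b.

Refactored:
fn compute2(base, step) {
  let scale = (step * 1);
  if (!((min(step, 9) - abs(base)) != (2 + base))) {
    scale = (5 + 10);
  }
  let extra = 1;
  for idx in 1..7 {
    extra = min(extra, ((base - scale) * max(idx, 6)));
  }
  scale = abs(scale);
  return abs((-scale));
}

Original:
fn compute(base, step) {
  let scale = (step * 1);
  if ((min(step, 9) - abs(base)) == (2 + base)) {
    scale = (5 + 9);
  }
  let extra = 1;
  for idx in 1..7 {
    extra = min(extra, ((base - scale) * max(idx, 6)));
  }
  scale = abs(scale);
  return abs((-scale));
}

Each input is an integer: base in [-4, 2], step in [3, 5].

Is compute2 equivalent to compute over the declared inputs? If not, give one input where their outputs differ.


These are not equivalent — on base=1, step=4 the outputs split (14 vs 15).
compute: scale := 4 | ((min(step, 9) - abs(base)) == (2 + base)): true | scale := 14 | extra := 1 | iter idx=1: | extra := -78 | iter idx=2: | extra := -78 | iter idx=3: | extra := -78 | iter idx=4: | extra := -78 | iter idx=5: | extra := -78 | iter idx=6: | extra := -78 | scale := 14 | result 14
compute2: scale := 4 | (!((min(step, 9) - abs(base)) != (2 + base))): true | scale := 15 | extra := 1 | iter idx=1: | extra := -84 | iter idx=2: | extra := -84 | iter idx=3: | extra := -84 | iter idx=4: | extra := -84 | iter idx=5: | extra := -84 | iter idx=6: | extra := -84 | scale := 15 | result 15
verdict: not equivalent; witness: base=1, step=4


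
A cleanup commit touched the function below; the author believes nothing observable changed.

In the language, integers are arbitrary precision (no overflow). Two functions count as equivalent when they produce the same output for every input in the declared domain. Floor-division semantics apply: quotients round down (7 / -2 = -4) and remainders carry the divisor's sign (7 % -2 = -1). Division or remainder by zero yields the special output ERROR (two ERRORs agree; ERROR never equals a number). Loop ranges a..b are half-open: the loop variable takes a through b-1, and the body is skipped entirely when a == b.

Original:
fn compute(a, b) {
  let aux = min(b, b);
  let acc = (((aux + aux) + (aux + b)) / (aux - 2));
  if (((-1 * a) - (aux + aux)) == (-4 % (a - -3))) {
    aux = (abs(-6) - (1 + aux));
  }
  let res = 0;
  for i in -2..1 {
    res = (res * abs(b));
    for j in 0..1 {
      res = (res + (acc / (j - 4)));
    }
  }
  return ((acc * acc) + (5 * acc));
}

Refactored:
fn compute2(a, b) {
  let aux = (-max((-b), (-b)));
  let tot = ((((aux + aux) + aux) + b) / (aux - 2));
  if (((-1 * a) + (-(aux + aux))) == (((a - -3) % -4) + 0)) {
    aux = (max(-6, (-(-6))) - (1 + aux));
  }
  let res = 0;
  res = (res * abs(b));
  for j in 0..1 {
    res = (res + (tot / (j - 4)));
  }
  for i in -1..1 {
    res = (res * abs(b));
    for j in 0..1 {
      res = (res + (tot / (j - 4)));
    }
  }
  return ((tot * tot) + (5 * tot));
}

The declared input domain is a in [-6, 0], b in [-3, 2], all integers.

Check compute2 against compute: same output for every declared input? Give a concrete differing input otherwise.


On input a=-3, b=-3, compute returns ERROR while compute2 returns 14.
verdict: not equivalent; witness: a=-3, b=-3


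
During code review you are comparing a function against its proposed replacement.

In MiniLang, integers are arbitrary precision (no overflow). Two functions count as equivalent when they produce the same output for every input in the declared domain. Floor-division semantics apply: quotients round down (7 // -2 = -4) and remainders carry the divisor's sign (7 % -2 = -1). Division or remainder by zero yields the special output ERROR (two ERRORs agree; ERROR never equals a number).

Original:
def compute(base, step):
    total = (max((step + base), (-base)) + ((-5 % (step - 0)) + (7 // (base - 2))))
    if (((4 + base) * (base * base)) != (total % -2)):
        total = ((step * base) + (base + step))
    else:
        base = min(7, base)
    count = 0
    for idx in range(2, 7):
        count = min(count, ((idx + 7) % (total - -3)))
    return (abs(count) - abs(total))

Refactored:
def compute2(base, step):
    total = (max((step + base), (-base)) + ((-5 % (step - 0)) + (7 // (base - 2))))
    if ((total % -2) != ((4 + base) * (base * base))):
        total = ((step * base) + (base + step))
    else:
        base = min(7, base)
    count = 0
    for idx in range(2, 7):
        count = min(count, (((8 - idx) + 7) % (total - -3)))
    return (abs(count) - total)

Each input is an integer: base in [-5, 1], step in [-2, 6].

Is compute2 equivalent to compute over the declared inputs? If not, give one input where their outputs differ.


Evaluate both at base=-5, step=-1.
compute: total := 4 | (((4 + base) * (base * base)) != (total % -2)): true | total := -1 | count := 0 | iter idx=2: | count := 0 | iter idx=3: | count := 0 | iter idx=4: | count := 0 | iter idx=5: | count := 0 | iter idx=6: | count := 0 | result -1
compute2: total := 4 | ((total % -2) != ((4 + base) * (base * base))): true | total := -1 | count := 0 | iter idx=2: | count := 0 | iter idx=3: | count := 0 | iter idx=4: | count := 0 | iter idx=5: | count := 0 | iter idx=6: | count := 0 | result 1
-1 != 1, so the rewrite changes behavior.
verdict: not equivalent; witness: base=-5, step=-1


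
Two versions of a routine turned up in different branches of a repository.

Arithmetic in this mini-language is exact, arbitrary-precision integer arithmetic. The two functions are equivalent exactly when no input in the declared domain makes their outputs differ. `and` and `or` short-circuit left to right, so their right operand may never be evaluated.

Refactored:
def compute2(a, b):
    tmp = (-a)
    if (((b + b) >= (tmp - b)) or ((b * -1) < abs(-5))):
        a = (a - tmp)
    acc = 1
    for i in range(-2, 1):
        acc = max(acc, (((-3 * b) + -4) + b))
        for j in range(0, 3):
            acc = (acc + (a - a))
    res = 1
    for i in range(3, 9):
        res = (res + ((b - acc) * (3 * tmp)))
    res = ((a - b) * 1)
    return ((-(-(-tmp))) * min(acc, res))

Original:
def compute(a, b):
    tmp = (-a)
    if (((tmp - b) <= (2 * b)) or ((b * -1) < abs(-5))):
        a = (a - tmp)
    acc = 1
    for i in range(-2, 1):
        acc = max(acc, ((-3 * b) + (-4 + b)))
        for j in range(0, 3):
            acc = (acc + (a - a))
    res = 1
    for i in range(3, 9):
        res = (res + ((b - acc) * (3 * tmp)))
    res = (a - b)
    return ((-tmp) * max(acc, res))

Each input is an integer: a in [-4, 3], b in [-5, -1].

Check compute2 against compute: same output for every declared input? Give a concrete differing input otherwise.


Consider the input a=-4, b=-5.
compute: tmp=4, then (((tmp - b) <= (2 * b)) or ((b * -1) < abs(-5))) is false, then acc=1, then (i=-2), then acc=6, then (j=0), then acc=6, then (j=1), then acc=6, then (j=2), then acc=6, then (i=-1), then acc=6, then (j=0), then acc=6, then (j=1), then acc=6, then (j=2), then acc=6, then (i=0), then acc=6, then (j=0), then acc=6, then (j=1), then acc=6, then (j=2), then acc=6, then res=1, then (i=3), then res=-131, then (i=4), then res=-263, then (i=5), then res=-395, then (i=6), then res=-527, then (i=7), then res=-659, then (i=8), then res=-791, then res=1, then returns -24
compute2: tmp=4, then (((b + b) >= (tmp - b)) or ((b * -1) < abs(-5))) is false, then acc=1, then (i=-2), then acc=6, then (j=0), then acc=6, then (j=1), then acc=6, then (j=2), then acc=6, then (i=-1), then acc=6, then (j=0), then acc=6, then (j=1), then acc=6, then (j=2), then acc=6, then (i=0), then acc=6, then (j=0), then acc=6, then (j=1), then acc=6, then (j=2), then acc=6, then res=1, then (i=3), then res=-131, then (i=4), then res=-263, then (i=5), then res=-395, then (i=6), then res=-527, then (i=7), then res=-659, then (i=8), then res=-791, then res=1, then returns -4
-24 against -4: the behavior changed.
verdict: not equivalent; witness: a=-4, b=-5


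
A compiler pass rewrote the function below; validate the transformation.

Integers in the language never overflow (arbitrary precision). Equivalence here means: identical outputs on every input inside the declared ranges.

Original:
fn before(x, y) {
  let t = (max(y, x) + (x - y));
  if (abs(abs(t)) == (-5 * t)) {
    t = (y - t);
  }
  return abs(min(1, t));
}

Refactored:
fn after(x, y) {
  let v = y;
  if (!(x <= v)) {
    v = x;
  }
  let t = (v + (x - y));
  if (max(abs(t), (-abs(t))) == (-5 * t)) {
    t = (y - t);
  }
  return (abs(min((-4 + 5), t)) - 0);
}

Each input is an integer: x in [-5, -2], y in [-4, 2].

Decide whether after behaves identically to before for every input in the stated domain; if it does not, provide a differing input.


Side by side, the visible changes include: local variable names differ; also comparison usage differs; also arithmetic usage differs; also boolean connective usage differs; also constant usage differs; also statement counts differ; also branching structure differs.
Spot check at x=-2, y=-2 — before: t becomes -2; next (abs(abs(t)) == (-5 * t)) evaluates to false; next final value 2. after: v becomes -2; next (!(x <= v)) evaluates to false; next t becomes -2; next (max(abs(t), (-abs(t))) == (-5 * t)) evaluates to false; next final value 2. Both give 2.
An exhaustive pass over the 28 declared inputs shows identical outputs.
verdict: equivalent
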